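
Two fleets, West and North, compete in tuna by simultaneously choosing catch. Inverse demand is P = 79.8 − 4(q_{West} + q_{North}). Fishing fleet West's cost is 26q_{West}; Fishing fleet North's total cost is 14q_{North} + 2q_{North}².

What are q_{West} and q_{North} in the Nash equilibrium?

Fishing fleet West's profit: π = q_{West}(79.8 − 4(q_{West} + q_{North})) − 26q_{West}.
∂π/∂q_{West} = 53.8 − 8q_{West} − 4q_{North} = 0, so q_{West} = 6.725 − 0.5q_{North}.
For North: ∂π/∂q_{North} = 65.8 − 12q_{North} − 4q_{West} = 0 ⇒ q_{North} = 329/60 − (1/3)q_{West}.
Plugging q_{North} into West's best response: q_{West} = 6.725 − 0.5(329/60 − (1/3)q_{West}) ⇒ (5/6)q_{West} = 239/60, so q_{West} = 4.78.
Then q_{North} = 329/60 − (1/3)·4.78 = 3.89.

4.78, 3.89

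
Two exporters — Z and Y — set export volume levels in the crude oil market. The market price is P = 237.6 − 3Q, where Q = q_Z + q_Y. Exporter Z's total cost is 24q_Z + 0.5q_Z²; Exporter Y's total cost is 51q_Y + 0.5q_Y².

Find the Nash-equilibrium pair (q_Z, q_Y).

Exporter Z's profit: π = q_Z(237.6 − 3(q_Z + q_Y)) − 24q_Z − 0.5q_Z².
∂π/∂q_Z = 213.6 − 7q_Z − 3q_Y = 0, so q_Z = 1068/35 − (3/7)q_Y.
By the same steps for Y: q_Y = 933/35 − (3/7)q_Z.
Solving the two reaction functions simultaneously: (1 − (−3/7)(−3/7))q_Z = 1068/35 − (3/7)·(933/35), so (40/49)q_Z = 4677/245 and q_Z = 23.385.
Then q_Y = 933/35 − (3/7)·23.385 = 16.635.

23.385, 16.635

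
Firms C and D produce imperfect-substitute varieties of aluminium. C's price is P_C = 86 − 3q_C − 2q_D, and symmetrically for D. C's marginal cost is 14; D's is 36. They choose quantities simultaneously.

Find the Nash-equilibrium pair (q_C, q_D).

10.375, 4.875

Firm C's profit: π = q_C(86 − 3q_C − 2q_D) − 14q_C.
∂π/∂q_C = 72 − 6q_C − 2q_D = 0 ⇒ q_C = 12 − (1/3)q_D.
Similarly q_D = 25/3 − (1/3)q_C.
Plugging q_D into C's best response: q_C = 12 − (1/3)(25/3 − (1/3)q_C) ⇒ (8/9)q_C = 83/9, so q_C = 10.375.
Then q_D = 25/3 − (1/3)·10.375 = 4.875.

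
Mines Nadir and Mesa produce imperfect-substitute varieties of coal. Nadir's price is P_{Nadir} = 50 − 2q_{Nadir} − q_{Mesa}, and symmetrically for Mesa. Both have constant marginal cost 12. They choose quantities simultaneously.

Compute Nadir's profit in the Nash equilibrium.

115.52

Mine Nadir's profit: π = q_{Nadir}(50 − 2q_{Nadir} − q_{Mesa}) − 12q_{Nadir}.
∂π/∂q_{Nadir} = 38 − 4q_{Nadir} − q_{Mesa} = 0 ⇒ q_{Nadir} = 9.5 − 0.25q_{Mesa}.
The game is symmetric, so in equilibrium q_{Mesa} = q_{Nadir}: the reaction function gives 1.25q_{Nadir} = 9.5, hence q_{Nadir} = 7.6.
P_{Nadir} = 50 − 2·7.6 − 7.6 = 27.2.
Profit = (27.2 − 12)·7.6 = 115.52.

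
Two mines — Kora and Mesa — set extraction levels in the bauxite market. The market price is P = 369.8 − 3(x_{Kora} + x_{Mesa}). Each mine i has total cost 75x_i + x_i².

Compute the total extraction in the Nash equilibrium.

53.6

Mine Kora's profit: π = x_{Kora}(369.8 − 3(x_{Kora} + x_{Mesa})) − 75x_{Kora} − x_{Kora}².
∂π/∂x_{Kora} = 294.8 − 8x_{Kora} − 3x_{Mesa} = 0, so x_{Kora} = 36.85 − 0.375x_{Mesa}.
By symmetry x_{Mesa} = x_{Kora}; substituting into the reaction function, 1.375x_{Kora} = 36.85 and x_{Kora} = 26.8.
Total extraction: 26.8 + 26.8 = 53.6.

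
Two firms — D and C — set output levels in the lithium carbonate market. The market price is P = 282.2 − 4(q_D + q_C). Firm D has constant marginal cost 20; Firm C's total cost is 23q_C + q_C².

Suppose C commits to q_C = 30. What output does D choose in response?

Firm D's profit: π = q_D(282.2 − 4(q_D + q_C)) − 20q_D.
∂π/∂q_D = 262.2 − 8q_D − 4q_C = 0, so q_D = 32.775 − 0.5q_C.
At q_C = 30: q_D = 32.775 − 0.5·30 = 17.775.

17.775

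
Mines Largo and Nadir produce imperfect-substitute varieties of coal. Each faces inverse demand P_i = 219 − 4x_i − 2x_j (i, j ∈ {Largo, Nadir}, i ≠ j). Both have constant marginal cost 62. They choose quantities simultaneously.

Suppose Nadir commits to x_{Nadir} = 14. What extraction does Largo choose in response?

Mine Largo's profit: π = x_{Largo}(219 − 4x_{Largo} − 2x_{Nadir}) − 62x_{Largo}.
∂π/∂x_{Largo} = 157 − 8x_{Largo} − 2x_{Nadir} = 0 ⇒ x_{Largo} = 19.625 − 0.25x_{Nadir}.
At x_{Nadir} = 14: x_{Largo} = 19.625 − 0.25·14 = 16.125.

16.125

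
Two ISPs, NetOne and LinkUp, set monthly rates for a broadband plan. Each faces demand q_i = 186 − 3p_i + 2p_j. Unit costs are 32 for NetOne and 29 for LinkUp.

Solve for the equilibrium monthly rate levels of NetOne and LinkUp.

NetOne's profit: π = (p_{NetOne} − 32)(186 − 3p_{NetOne} + 2p_{LinkUp}).
∂π/∂p_{NetOne} = 282 − 6p_{NetOne} + 2p_{LinkUp} = 0 ⇒ p_{NetOne} = 47 + (1/3)p_{LinkUp}.
Similarly p_{LinkUp} = 45.5 + (1/3)p_{NetOne}.
Plugging p_{LinkUp} into NetOne's best response: p_{NetOne} = 47 + (1/3)(45.5 + (1/3)p_{NetOne}) ⇒ (8/9)p_{NetOne} = 373/6, so p_{NetOne} = 69.9375.
Then p_{LinkUp} = 45.5 + (1/3)·69.9375 = 68.8125.

69.9375, 68.8125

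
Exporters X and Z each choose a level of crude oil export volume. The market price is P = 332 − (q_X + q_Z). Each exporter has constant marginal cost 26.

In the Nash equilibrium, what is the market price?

Exporter X's profit: π = q_X(332 − (q_X + q_Z)) − 26q_X.
∂π/∂q_X = 306 − 2q_X − q_Z = 0, so q_X = 153 − 0.5q_Z.
By symmetry q_Z = q_X; substituting into the reaction function, 1.5q_X = 153 and q_X = 102.
Equilibrium price: P = 332 − 204 = 128.

128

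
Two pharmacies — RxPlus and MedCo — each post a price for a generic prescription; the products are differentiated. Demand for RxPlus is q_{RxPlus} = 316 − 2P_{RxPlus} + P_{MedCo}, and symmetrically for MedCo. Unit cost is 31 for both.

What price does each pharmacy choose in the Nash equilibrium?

126

RxPlus's profit: π = (P_{RxPlus} − 31)(316 − 2P_{RxPlus} + P_{MedCo}).
∂π/∂P_{RxPlus} = 378 − 4P_{RxPlus} + P_{MedCo} = 0 ⇒ P_{RxPlus} = 94.5 + 0.25P_{MedCo}.
Setting P_{RxPlus} = P_{MedCo} in the reaction function: P_{RxPlus} = 94.5 + 0.25P_{RxPlus}, so P_{RxPlus} = 94.5 / 0.75 = 126.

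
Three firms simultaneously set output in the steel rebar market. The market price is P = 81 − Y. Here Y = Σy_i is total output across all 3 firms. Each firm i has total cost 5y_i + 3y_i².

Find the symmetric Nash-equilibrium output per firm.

7.6

A representative firm's profit is π_i = y_i(81 − Y) − 5y_i − 3y_i², with Y = y_i + Σ_{j≠i} y_j.
First-order condition: 76 − 8y_i − Σ_{j≠i} y_j = 0.
With identical firms, set every y_j = y: then 76 − 8y − 2y = 0, i.e. y = 76/10 = 7.6.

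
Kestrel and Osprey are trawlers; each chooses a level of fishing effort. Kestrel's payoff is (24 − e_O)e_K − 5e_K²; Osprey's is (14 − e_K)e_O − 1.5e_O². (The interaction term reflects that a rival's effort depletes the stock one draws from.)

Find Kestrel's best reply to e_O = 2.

2.2

Expanding Kestrel's payoff: 24e_K − e_Oe_K − 5e_K².
∂π/∂e_K = 24 − e_O − 10e_K = 0, so e_K = 2.4 − 0.1e_O.
At e_O = 2: e_K = 2.4 − 0.1·2 = 2.2.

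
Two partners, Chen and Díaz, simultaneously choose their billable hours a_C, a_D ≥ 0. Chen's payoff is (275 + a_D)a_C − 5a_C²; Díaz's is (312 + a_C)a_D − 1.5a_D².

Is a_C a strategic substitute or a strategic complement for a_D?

Expanding Chen's payoff: 275a_C + a_Da_C − 5a_C².
∂π/∂a_C = 275 + a_D − 10a_C = 0, so a_C = 27.5 + 0.1a_D.
The best-response slope da_C/da_D = 0.1 > 0: the reaction function is upward-sloping, so the choices are strategic complements.

strategic complements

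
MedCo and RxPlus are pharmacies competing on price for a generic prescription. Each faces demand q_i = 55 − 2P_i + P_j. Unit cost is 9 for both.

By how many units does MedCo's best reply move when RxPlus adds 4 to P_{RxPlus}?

MedCo's profit: π = (P_{MedCo} − 9)(55 − 2P_{MedCo} + P_{RxPlus}).
∂π/∂P_{MedCo} = 73 − 4P_{MedCo} + P_{RxPlus} = 0 ⇒ P_{MedCo} = 18.25 + 0.25P_{RxPlus}.
The reaction-function slope is 0.25, so a 4-unit rise in P_{RxPlus} moves P_{MedCo} by 0.25 × 4 = 1. MedCo's best response rises — the actions are strategic complements.

1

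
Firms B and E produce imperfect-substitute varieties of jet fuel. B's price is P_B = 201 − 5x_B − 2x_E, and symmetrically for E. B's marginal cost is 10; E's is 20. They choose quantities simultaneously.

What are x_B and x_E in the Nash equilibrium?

16.125, 14.875

Firm B's profit: π = x_B(201 − 5x_B − 2x_E) − 10x_B.
∂π/∂x_B = 191 − 10x_B − 2x_E = 0 ⇒ x_B = 19.1 − 0.2x_E.
Similarly x_E = 18.1 − 0.2x_B.
Solving the two reaction functions simultaneously: (1 − (−0.2)(−0.2))x_B = 19.1 − 0.2·18.1, so 0.96x_B = 15.48 and x_B = 16.125.
Then x_E = 18.1 − 0.2·16.125 = 14.875.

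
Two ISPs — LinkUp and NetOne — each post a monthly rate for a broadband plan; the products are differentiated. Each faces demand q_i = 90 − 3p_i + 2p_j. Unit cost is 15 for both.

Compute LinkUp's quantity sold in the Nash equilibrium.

56.25

LinkUp's profit: π = (p_{LinkUp} − 15)(90 − 3p_{LinkUp} + 2p_{NetOne}).
∂π/∂p_{LinkUp} = 135 − 6p_{LinkUp} + 2p_{NetOne} = 0 ⇒ p_{LinkUp} = 22.5 + (1/3)p_{NetOne}.
Setting p_{LinkUp} = p_{NetOne} in the reaction function: p_{LinkUp} = 22.5 + (1/3)p_{LinkUp}, so p_{LinkUp} = 22.5 / (2/3) = 33.75.
q_{LinkUp} = 90 − 3·33.75 + 2·33.75 = 56.25.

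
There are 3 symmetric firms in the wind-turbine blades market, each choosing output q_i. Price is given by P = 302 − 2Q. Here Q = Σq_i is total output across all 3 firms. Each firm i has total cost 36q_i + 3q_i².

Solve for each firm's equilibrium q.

19

A representative firm's profit is π_i = q_i(302 − 2Q) − 36q_i − 3q_i², with Q = q_i + Σ_{j≠i} q_j.
First-order condition: 266 − 10q_i − 2Σ_{j≠i} q_j = 0.
Imposing symmetry (q_j = q for all j) turns Σ_{j≠i} q_j into 2q, so 266 = 14q and q = 19.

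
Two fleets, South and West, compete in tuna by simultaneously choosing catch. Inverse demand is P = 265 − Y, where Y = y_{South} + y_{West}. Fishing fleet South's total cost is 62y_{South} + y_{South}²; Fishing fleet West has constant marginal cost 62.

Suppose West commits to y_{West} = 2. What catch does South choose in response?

Fishing fleet South's profit: π = y_{South}(265 − (y_{South} + y_{West})) − 62y_{South} − y_{South}².
∂π/∂y_{South} = 203 − 4y_{South} − y_{West} = 0, so y_{South} = 50.75 − 0.25y_{West}.
At y_{West} = 2: y_{South} = 50.75 − 0.25·2 = 50.25.

50.25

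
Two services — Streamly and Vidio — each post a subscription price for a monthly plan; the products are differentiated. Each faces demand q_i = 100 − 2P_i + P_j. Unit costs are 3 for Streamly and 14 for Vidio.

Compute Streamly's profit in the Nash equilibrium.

2284.88

Streamly's profit: π = (P_{Streamly} − 3)(100 − 2P_{Streamly} + P_{Vidio}).
∂π/∂P_{Streamly} = 106 − 4P_{Streamly} + P_{Vidio} = 0 ⇒ P_{Streamly} = 26.5 + 0.25P_{Vidio}.
Similarly P_{Vidio} = 32 + 0.25P_{Streamly}.
Solving the two reaction functions simultaneously: (1 − (0.25)(0.25))P_{Streamly} = 26.5 + 0.25·32, so 0.9375P_{Streamly} = 34.5 and P_{Streamly} = 36.8.
Then P_{Vidio} = 32 + 0.25·36.8 = 41.2.
q_{Streamly} = 100 − 2·36.8 + 41.2 = 67.6.
Profit = (36.8 − 3)·67.6 = 2284.88.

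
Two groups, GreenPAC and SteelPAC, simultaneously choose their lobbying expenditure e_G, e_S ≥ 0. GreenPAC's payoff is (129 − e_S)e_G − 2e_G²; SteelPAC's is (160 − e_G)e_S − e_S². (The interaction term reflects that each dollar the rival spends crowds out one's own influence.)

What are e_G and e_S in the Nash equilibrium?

14, 73

Expanding GreenPAC's payoff: 129e_G − e_Se_G − 2e_G².
∂π/∂e_G = 129 − e_S − 4e_G = 0, so e_G = 32.25 − 0.25e_S.
Likewise for SteelPAC: e_S = 80 − 0.5e_G.
Substituting the second reaction function into the first: e_G = 32.25 − 0.25(80 − 0.5e_G), which gives 0.875e_G = 12.25 ⇒ e_G = 14.
Then e_S = 80 − 0.5·14 = 73.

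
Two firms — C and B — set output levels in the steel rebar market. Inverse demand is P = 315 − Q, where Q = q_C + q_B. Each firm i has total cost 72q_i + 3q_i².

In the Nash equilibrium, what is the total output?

54

Firm C's profit: π = q_C(315 − (q_C + q_B)) − 72q_C − 3q_C².
∂π/∂q_C = 243 − 8q_C − q_B = 0, so q_C = 30.375 − 0.125q_B.
The game is symmetric, so in equilibrium q_B = q_C: the reaction function gives 1.125q_C = 30.375, hence q_C = 27.
Total output: 27 + 27 = 54.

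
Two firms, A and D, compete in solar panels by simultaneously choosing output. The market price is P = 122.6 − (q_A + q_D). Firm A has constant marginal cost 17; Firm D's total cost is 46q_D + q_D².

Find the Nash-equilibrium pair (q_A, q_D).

Firm A's profit: π = q_A(122.6 − (q_A + q_D)) − 17q_A.
∂π/∂q_A = 105.6 − 2q_A − q_D = 0, so q_A = 52.8 − 0.5q_D.
For D: ∂π/∂q_D = 76.6 − 4q_D − q_A = 0 ⇒ q_D = 19.15 − 0.25q_A.
Plugging q_D into A's best response: q_A = 52.8 − 0.5(19.15 − 0.25q_A) ⇒ 0.875q_A = 43.225, so q_A = 49.4.
Then q_D = 19.15 − 0.25·49.4 = 6.8.

49.4, 6.8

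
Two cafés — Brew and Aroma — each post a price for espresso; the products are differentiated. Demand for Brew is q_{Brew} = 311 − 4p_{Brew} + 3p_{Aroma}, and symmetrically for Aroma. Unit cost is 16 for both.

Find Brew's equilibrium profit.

Brew's profit: π = (p_{Brew} − 16)(311 − 4p_{Brew} + 3p_{Aroma}).
∂π/∂p_{Brew} = 375 − 8p_{Brew} + 3p_{Aroma} = 0 ⇒ p_{Brew} = 46.875 + 0.375p_{Aroma}.
By symmetry p_{Aroma} = p_{Brew}; substituting into the reaction function, 0.625p_{Brew} = 46.875 and p_{Brew} = 75.
q_{Brew} = 311 − 4·75 + 3·75 = 236.
Profit = (75 − 16)·236 = 13924.

13924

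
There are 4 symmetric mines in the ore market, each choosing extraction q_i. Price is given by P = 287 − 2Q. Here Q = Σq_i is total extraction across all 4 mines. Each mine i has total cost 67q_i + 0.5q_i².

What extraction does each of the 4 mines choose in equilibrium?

20

A representative mine's profit is π_i = q_i(287 − 2Q) − 67q_i − 0.5q_i², with Q = q_i + Σ_{j≠i} q_j.
First-order condition: 220 − 5q_i − 2Σ_{j≠i} q_j = 0.
With identical mines, set every q_j = q: then 220 − 5q − 6q = 0, i.e. q = 220/11 = 20.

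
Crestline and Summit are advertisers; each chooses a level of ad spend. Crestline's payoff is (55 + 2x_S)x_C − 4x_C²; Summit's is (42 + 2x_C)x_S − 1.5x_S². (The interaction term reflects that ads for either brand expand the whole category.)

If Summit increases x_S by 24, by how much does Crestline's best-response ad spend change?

6

Expanding Crestline's payoff: 55x_C + 2x_Sx_C − 4x_C².
∂π/∂x_C = 55 + 2x_S − 8x_C = 0, so x_C = 6.875 + 0.25x_S.
The reaction-function slope is 0.25, so a 24-unit rise in x_S moves x_C by 0.25 × 24 = 6. Crestline's best response rises — the actions are strategic complements.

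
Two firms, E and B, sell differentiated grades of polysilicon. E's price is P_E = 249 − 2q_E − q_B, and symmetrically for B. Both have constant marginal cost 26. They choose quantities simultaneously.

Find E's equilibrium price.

115.2

Firm E's profit: π = q_E(249 − 2q_E − q_B) − 26q_E.
∂π/∂q_E = 223 − 4q_E − q_B = 0 ⇒ q_E = 55.75 − 0.25q_B.
The game is symmetric, so in equilibrium q_B = q_E: the reaction function gives 1.25q_E = 55.75, hence q_E = 44.6.
P_E = 249 − 2·44.6 − 44.6 = 115.2.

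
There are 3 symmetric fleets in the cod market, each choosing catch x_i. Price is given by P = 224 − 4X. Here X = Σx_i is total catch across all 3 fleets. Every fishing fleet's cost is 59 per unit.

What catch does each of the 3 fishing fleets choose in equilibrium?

10.3125

A representative fishing fleet's profit is π_i = x_i(224 − 4X) − 59x_i, with X = x_i + Σ_{j≠i} x_j.
First-order condition: 165 − 8x_i − 4Σ_{j≠i} x_j = 0.
In a symmetric equilibrium every fishing fleet chooses the same x, so Σ_{j≠i} x_j = 2x. The condition becomes 165 − 16x = 0, giving x = 165/16 = 10.3125.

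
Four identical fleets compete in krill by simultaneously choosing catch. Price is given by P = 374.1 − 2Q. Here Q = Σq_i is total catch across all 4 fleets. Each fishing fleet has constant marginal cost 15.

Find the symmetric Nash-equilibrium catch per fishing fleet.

35.91

A representative fishing fleet's profit is π_i = q_i(374.1 − 2Q) − 15q_i, with Q = q_i + Σ_{j≠i} q_j.
First-order condition: 359.1 − 4q_i − 2Σ_{j≠i} q_j = 0.
Imposing symmetry (q_j = q for all j) turns Σ_{j≠i} q_j into 3q, so 359.1 = 10q and q = 35.91.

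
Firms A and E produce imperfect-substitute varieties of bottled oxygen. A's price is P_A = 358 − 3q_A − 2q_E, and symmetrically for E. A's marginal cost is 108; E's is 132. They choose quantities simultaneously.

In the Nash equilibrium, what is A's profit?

Firm A's profit: π = q_A(358 − 3q_A − 2q_E) − 108q_A.
∂π/∂q_A = 250 − 6q_A − 2q_E = 0 ⇒ q_A = 125/3 − (1/3)q_E.
Similarly q_E = 113/3 − (1/3)q_A.
Solving the two reaction functions simultaneously: (1 − (−1/3)(−1/3))q_A = 125/3 − (1/3)·(113/3), so (8/9)q_A = 262/9 and q_A = 32.75.
Then q_E = 113/3 − (1/3)·32.75 = 26.75.
P_A = 358 − 3·32.75 − 2·26.75 = 206.25.
Profit = (206.25 − 108)·32.75 = 3217.6875.

3217.6875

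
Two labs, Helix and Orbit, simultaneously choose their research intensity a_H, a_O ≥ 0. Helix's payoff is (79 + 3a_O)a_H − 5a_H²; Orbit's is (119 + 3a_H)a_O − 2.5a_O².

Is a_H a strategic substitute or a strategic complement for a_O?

strategic complements

Expanding Helix's payoff: 79a_H + 3a_Oa_H − 5a_H².
∂π/∂a_H = 79 + 3a_O − 10a_H = 0, so a_H = 7.9 + 0.3a_O.
The best-response slope da_H/da_O = 0.3 > 0: the reaction function is upward-sloping, so the choices are strategic complements.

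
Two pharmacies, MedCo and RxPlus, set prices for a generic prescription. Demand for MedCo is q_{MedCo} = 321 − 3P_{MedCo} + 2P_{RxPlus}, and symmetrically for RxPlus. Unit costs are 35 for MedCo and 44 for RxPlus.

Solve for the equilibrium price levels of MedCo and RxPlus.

MedCo's profit: π = (P_{MedCo} − 35)(321 − 3P_{MedCo} + 2P_{RxPlus}).
∂π/∂P_{MedCo} = 426 − 6P_{MedCo} + 2P_{RxPlus} = 0 ⇒ P_{MedCo} = 71 + (1/3)P_{RxPlus}.
Similarly P_{RxPlus} = 75.5 + (1/3)P_{MedCo}.
Solving the two reaction functions simultaneously: (1 − (1/3)(1/3))P_{MedCo} = 71 + (1/3)·75.5, so (8/9)P_{MedCo} = 577/6 and P_{MedCo} = 108.1875.
Then P_{RxPlus} = 75.5 + (1/3)·108.1875 = 111.5625.

108.1875, 111.5625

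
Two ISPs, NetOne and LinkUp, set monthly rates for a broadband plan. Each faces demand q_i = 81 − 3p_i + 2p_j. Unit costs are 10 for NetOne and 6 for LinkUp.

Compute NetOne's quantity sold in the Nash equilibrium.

NetOne's profit: π = (p_{NetOne} − 10)(81 − 3p_{NetOne} + 2p_{LinkUp}).
∂π/∂p_{NetOne} = 111 − 6p_{NetOne} + 2p_{LinkUp} = 0 ⇒ p_{NetOne} = 18.5 + (1/3)p_{LinkUp}.
Similarly p_{LinkUp} = 16.5 + (1/3)p_{NetOne}.
Plugging p_{LinkUp} into NetOne's best response: p_{NetOne} = 18.5 + (1/3)(16.5 + (1/3)p_{NetOne}) ⇒ (8/9)p_{NetOne} = 24, so p_{NetOne} = 27.
Then p_{LinkUp} = 16.5 + (1/3)·27 = 25.5.
q_{NetOne} = 81 − 3·27 + 2·25.5 = 51.

51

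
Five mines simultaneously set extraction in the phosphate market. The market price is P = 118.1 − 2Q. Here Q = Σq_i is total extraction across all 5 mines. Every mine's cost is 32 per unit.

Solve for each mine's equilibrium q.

A representative mine's profit is π_i = q_i(118.1 − 2Q) − 32q_i, with Q = q_i + Σ_{j≠i} q_j.
First-order condition: 86.1 − 4q_i − 2Σ_{j≠i} q_j = 0.
With identical mines, set every q_j = q: then 86.1 − 4q − 8q = 0, i.e. q = 86.1/12 = 7.175.

7.175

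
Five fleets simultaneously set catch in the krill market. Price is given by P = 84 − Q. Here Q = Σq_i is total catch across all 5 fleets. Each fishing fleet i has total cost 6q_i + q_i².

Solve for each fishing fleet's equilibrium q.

9.75

A representative fishing fleet's profit is π_i = q_i(84 − Q) − 6q_i − q_i², with Q = q_i + Σ_{j≠i} q_j.
First-order condition: 78 − 4q_i − Σ_{j≠i} q_j = 0.
Imposing symmetry (q_j = q for all j) turns Σ_{j≠i} q_j into 4q, so 78 = 8q and q = 9.75.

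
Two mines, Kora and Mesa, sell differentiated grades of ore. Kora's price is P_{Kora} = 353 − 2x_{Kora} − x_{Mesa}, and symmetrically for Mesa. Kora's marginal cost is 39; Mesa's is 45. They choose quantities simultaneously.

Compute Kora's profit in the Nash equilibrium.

7988.48

Mine Kora's profit: π = x_{Kora}(353 − 2x_{Kora} − x_{Mesa}) − 39x_{Kora}.
∂π/∂x_{Kora} = 314 − 4x_{Kora} − x_{Mesa} = 0 ⇒ x_{Kora} = 78.5 − 0.25x_{Mesa}.
Similarly x_{Mesa} = 77 − 0.25x_{Kora}.
Substituting the second reaction function into the first: x_{Kora} = 78.5 − 0.25(77 − 0.25x_{Kora}), which gives 0.9375x_{Kora} = 59.25 ⇒ x_{Kora} = 63.2.
Then x_{Mesa} = 77 − 0.25·63.2 = 61.2.
P_{Kora} = 353 − 2·63.2 − 61.2 = 165.4.
Profit = (165.4 − 39)·63.2 = 7988.48.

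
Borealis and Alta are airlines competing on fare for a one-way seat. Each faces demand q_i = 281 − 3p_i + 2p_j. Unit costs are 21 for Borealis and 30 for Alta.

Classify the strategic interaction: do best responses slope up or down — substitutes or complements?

strategic complements

Borealis's profit: π = (p_{Borealis} − 21)(281 − 3p_{Borealis} + 2p_{Alta}).
∂π/∂p_{Borealis} = 344 − 6p_{Borealis} + 2p_{Alta} = 0 ⇒ p_{Borealis} = 172/3 + (1/3)p_{Alta}.
The best-response slope dp_{Borealis}/dp_{Alta} = 1/3 > 0: the reaction function is upward-sloping, so the choices are strategic complements.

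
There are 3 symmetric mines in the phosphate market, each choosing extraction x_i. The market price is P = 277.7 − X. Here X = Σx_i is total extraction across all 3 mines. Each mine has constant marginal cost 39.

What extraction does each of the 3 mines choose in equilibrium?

59.675

A representative mine's profit is π_i = x_i(277.7 − X) − 39x_i, with X = x_i + Σ_{j≠i} x_j.
First-order condition: 238.7 − 2x_i − Σ_{j≠i} x_j = 0.
With identical mines, set every x_j = x: then 238.7 − 2x − 2x = 0, i.e. x = 238.7/4 = 59.675.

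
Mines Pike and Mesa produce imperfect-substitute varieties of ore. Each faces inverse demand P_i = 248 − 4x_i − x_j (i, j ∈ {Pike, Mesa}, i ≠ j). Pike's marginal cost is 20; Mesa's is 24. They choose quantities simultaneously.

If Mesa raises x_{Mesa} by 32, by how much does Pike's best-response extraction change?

Mine Pike's profit: π = x_{Pike}(248 − 4x_{Pike} − x_{Mesa}) − 20x_{Pike}.
∂π/∂x_{Pike} = 228 − 8x_{Pike} − x_{Mesa} = 0 ⇒ x_{Pike} = 28.5 − 0.125x_{Mesa}.
The reaction-function slope is −0.125, so a 32-unit rise in x_{Mesa} moves x_{Pike} by −0.125 × 32 = −4. Pike's best response falls — the actions are strategic substitutes.

-4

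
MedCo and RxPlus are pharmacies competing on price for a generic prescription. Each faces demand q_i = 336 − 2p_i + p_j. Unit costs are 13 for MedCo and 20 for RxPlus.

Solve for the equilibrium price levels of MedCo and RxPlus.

121.6, 124.4

MedCo's profit: π = (p_{MedCo} − 13)(336 − 2p_{MedCo} + p_{RxPlus}).
∂π/∂p_{MedCo} = 362 − 4p_{MedCo} + p_{RxPlus} = 0 ⇒ p_{MedCo} = 90.5 + 0.25p_{RxPlus}.
Similarly p_{RxPlus} = 94 + 0.25p_{MedCo}.
Plugging p_{RxPlus} into MedCo's best response: p_{MedCo} = 90.5 + 0.25(94 + 0.25p_{MedCo}) ⇒ 0.9375p_{MedCo} = 114, so p_{MedCo} = 121.6.
Then p_{RxPlus} = 94 + 0.25·121.6 = 124.4.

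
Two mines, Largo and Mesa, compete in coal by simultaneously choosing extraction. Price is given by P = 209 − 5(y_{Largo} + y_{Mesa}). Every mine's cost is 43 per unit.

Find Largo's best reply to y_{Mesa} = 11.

11.1

Mine Largo's profit: π = y_{Largo}(209 − 5(y_{Largo} + y_{Mesa})) − 43y_{Largo}.
∂π/∂y_{Largo} = 166 − 10y_{Largo} − 5y_{Mesa} = 0, so y_{Largo} = 16.6 − 0.5y_{Mesa}.
At y_{Mesa} = 11: y_{Largo} = 16.6 − 0.5·11 = 11.1.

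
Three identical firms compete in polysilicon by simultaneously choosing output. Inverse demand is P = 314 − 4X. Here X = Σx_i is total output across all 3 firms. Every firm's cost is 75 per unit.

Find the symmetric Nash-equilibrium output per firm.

14.9375

A representative firm's profit is π_i = x_i(314 − 4X) − 75x_i, with X = x_i + Σ_{j≠i} x_j.
First-order condition: 239 − 8x_i − 4Σ_{j≠i} x_j = 0.
In a symmetric equilibrium every firm chooses the same x, so Σ_{j≠i} x_j = 2x. The condition becomes 239 − 16x = 0, giving x = 239/16 = 14.9375.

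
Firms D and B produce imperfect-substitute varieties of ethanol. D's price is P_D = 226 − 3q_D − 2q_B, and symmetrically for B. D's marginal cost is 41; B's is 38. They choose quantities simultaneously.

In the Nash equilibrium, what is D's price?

109.8125

Firm D's profit: π = q_D(226 − 3q_D − 2q_B) − 41q_D.
∂π/∂q_D = 185 − 6q_D − 2q_B = 0 ⇒ q_D = 185/6 − (1/3)q_B.
Similarly q_B = 94/3 − (1/3)q_D.
Solving the two reaction functions simultaneously: (1 − (−1/3)(−1/3))q_D = 185/6 − (1/3)·(94/3), so (8/9)q_D = 367/18 and q_D = 22.9375.
Then q_B = 94/3 − (1/3)·22.9375 = 23.6875.
P_D = 226 − 3·22.9375 − 2·23.6875 = 109.8125.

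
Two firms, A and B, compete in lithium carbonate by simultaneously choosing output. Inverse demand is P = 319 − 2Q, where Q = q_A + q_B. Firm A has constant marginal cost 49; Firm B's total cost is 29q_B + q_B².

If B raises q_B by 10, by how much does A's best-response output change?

-5

Firm A's profit: π = q_A(319 − 2(q_A + q_B)) − 49q_A.
∂π/∂q_A = 270 − 4q_A − 2q_B = 0, so q_A = 67.5 − 0.5q_B.
The reaction-function slope is −0.5, so a 10-unit rise in q_B moves q_A by −0.5 × 10 = −5. A's best response falls — the actions are strategic substitutes.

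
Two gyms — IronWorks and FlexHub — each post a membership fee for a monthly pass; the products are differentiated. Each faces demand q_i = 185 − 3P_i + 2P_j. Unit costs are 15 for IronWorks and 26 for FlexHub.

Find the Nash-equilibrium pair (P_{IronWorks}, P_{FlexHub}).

IronWorks's profit: π = (P_{IronWorks} − 15)(185 − 3P_{IronWorks} + 2P_{FlexHub}).
∂π/∂P_{IronWorks} = 230 − 6P_{IronWorks} + 2P_{FlexHub} = 0 ⇒ P_{IronWorks} = 115/3 + (1/3)P_{FlexHub}.
Similarly P_{FlexHub} = 263/6 + (1/3)P_{IronWorks}.
Solving the two reaction functions simultaneously: (1 − (1/3)(1/3))P_{IronWorks} = 115/3 + (1/3)·(263/6), so (8/9)P_{IronWorks} = 953/18 and P_{IronWorks} = 59.5625.
Then P_{FlexHub} = 263/6 + (1/3)·59.5625 = 63.6875.

59.5625, 63.6875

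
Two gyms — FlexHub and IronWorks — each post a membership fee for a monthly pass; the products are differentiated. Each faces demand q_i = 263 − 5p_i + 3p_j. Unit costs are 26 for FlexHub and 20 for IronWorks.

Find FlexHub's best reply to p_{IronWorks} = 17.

44.4

FlexHub's profit: π = (p_{FlexHub} − 26)(263 − 5p_{FlexHub} + 3p_{IronWorks}).
∂π/∂p_{FlexHub} = 393 − 10p_{FlexHub} + 3p_{IronWorks} = 0 ⇒ p_{FlexHub} = 39.3 + 0.3p_{IronWorks}.
At p_{IronWorks} = 17: p_{FlexHub} = 39.3 + 0.3·17 = 44.4.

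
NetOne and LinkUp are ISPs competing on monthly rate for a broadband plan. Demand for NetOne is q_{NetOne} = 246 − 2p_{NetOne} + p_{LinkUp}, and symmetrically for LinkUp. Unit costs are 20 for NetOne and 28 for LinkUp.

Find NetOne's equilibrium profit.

NetOne's profit: π = (p_{NetOne} − 20)(246 − 2p_{NetOne} + p_{LinkUp}).
∂π/∂p_{NetOne} = 286 − 4p_{NetOne} + p_{LinkUp} = 0 ⇒ p_{NetOne} = 71.5 + 0.25p_{LinkUp}.
Similarly p_{LinkUp} = 75.5 + 0.25p_{NetOne}.
Substituting the second reaction function into the first: p_{NetOne} = 71.5 + 0.25(75.5 + 0.25p_{NetOne}), which gives 0.9375p_{NetOne} = 90.375 ⇒ p_{NetOne} = 96.4.
Then p_{LinkUp} = 75.5 + 0.25·96.4 = 99.6.
q_{NetOne} = 246 − 2·96.4 + 99.6 = 152.8.
Profit = (96.4 − 20)·152.8 = 11673.92.

11673.92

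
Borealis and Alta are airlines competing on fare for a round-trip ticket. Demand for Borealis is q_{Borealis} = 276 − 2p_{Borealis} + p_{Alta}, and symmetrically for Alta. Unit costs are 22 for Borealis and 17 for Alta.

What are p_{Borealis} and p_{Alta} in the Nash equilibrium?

Borealis's profit: π = (p_{Borealis} − 22)(276 − 2p_{Borealis} + p_{Alta}).
∂π/∂p_{Borealis} = 320 − 4p_{Borealis} + p_{Alta} = 0 ⇒ p_{Borealis} = 80 + 0.25p_{Alta}.
Similarly p_{Alta} = 77.5 + 0.25p_{Borealis}.
Solving the two reaction functions simultaneously: (1 − (0.25)(0.25))p_{Borealis} = 80 + 0.25·77.5, so 0.9375p_{Borealis} = 99.375 and p_{Borealis} = 106.
Then p_{Alta} = 77.5 + 0.25·106 = 104.

106, 104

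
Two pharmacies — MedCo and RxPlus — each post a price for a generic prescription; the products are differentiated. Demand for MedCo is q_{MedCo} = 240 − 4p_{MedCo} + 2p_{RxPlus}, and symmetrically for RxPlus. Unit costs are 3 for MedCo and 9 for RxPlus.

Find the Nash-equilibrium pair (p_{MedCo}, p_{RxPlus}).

MedCo's profit: π = (p_{MedCo} − 3)(240 − 4p_{MedCo} + 2p_{RxPlus}).
∂π/∂p_{MedCo} = 252 − 8p_{MedCo} + 2p_{RxPlus} = 0 ⇒ p_{MedCo} = 31.5 + 0.25p_{RxPlus}.
Similarly p_{RxPlus} = 34.5 + 0.25p_{MedCo}.
Substituting the second reaction function into the first: p_{MedCo} = 31.5 + 0.25(34.5 + 0.25p_{MedCo}), which gives 0.9375p_{MedCo} = 40.125 ⇒ p_{MedCo} = 42.8.
Then p_{RxPlus} = 34.5 + 0.25·42.8 = 45.2.

42.8, 45.2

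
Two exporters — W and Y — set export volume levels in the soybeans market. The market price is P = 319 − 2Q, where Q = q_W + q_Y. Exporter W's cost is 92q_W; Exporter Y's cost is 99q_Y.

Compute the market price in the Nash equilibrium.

170

Exporter W's profit: π = q_W(319 − 2(q_W + q_Y)) − 92q_W.
∂π/∂q_W = 227 − 4q_W − 2q_Y = 0, so q_W = 56.75 − 0.5q_Y.
By the same steps for Y: q_Y = 55 − 0.5q_W.
Substituting the second reaction function into the first: q_W = 56.75 − 0.5(55 − 0.5q_W), which gives 0.75q_W = 29.25 ⇒ q_W = 39.
Then q_Y = 55 − 0.5·39 = 35.5.
Equilibrium price: P = 319 − 2·74.5 = 170.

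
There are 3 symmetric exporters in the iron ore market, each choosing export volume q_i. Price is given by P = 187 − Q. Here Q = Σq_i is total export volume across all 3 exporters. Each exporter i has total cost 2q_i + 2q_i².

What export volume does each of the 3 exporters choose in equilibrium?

A representative exporter's profit is π_i = q_i(187 − Q) − 2q_i − 2q_i², with Q = q_i + Σ_{j≠i} q_j.
First-order condition: 185 − 6q_i − Σ_{j≠i} q_j = 0.
In a symmetric equilibrium every exporter chooses the same q, so Σ_{j≠i} q_j = 2q. The condition becomes 185 − 8q = 0, giving q = 185/8 = 23.125.

23.125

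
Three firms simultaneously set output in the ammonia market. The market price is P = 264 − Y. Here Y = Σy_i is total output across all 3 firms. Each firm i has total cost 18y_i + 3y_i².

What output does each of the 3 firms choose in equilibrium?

24.6

A representative firm's profit is π_i = y_i(264 − Y) − 18y_i − 3y_i², with Y = y_i + Σ_{j≠i} y_j.
First-order condition: 246 − 8y_i − Σ_{j≠i} y_j = 0.
Imposing symmetry (y_j = y for all j) turns Σ_{j≠i} y_j into 2y, so 246 = 10y and y = 24.6.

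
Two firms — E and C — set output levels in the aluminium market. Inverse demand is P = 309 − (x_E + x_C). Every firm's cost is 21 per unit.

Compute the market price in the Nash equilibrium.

117

Firm E's profit: π = x_E(309 − (x_E + x_C)) − 21x_E.
∂π/∂x_E = 288 − 2x_E − x_C = 0, so x_E = 144 − 0.5x_C.
By symmetry x_C = x_E; substituting into the reaction function, 1.5x_E = 144 and x_E = 96.
Equilibrium price: P = 309 − 192 = 117.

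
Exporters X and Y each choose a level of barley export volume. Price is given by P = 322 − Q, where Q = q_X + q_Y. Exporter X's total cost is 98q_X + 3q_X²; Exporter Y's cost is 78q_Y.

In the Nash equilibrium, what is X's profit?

739.84

Exporter X's profit: π = q_X(322 − (q_X + q_Y)) − 98q_X − 3q_X².
∂π/∂q_X = 224 − 8q_X − q_Y = 0, so q_X = 28 − 0.125q_Y.
For Y: ∂π/∂q_Y = 244 − 2q_Y − q_X = 0 ⇒ q_Y = 122 − 0.5q_X.
Plugging q_Y into X's best response: q_X = 28 − 0.125(122 − 0.5q_X) ⇒ 0.9375q_X = 12.75, so q_X = 13.6.
Then q_Y = 122 − 0.5·13.6 = 115.2.
Price P = 322 − 128.8 = 193.2.
X's profit: (193.2 − 98)·13.6 − 3(13.6)² = 739.84.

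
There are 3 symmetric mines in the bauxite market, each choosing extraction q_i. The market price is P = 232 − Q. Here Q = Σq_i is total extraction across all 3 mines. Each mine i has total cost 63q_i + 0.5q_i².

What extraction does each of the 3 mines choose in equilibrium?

33.8

A representative mine's profit is π_i = q_i(232 − Q) − 63q_i − 0.5q_i², with Q = q_i + Σ_{j≠i} q_j.
First-order condition: 169 − 3q_i − Σ_{j≠i} q_j = 0.
Imposing symmetry (q_j = q for all j) turns Σ_{j≠i} q_j into 2q, so 169 = 5q and q = 33.8.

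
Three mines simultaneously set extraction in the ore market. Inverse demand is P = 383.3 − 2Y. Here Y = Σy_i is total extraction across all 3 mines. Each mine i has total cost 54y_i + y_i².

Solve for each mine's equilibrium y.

A representative mine's profit is π_i = y_i(383.3 − 2Y) − 54y_i − y_i², with Y = y_i + Σ_{j≠i} y_j.
First-order condition: 329.3 − 6y_i − 2Σ_{j≠i} y_j = 0.
In a symmetric equilibrium every mine chooses the same y, so Σ_{j≠i} y_j = 2y. The condition becomes 329.3 − 10y = 0, giving y = 329.3/10 = 32.93.

32.93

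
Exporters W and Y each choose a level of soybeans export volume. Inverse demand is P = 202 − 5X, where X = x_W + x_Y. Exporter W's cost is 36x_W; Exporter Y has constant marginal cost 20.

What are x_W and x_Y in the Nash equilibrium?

10, 13.2

Exporter W's profit: π = x_W(202 − 5(x_W + x_Y)) − 36x_W.
∂π/∂x_W = 166 − 10x_W − 5x_Y = 0, so x_W = 16.6 − 0.5x_Y.
By the same steps for Y: x_Y = 18.2 − 0.5x_W.
Solving the two reaction functions simultaneously: (1 − (−0.5)(−0.5))x_W = 16.6 − 0.5·18.2, so 0.75x_W = 7.5 and x_W = 10.
Then x_Y = 18.2 − 0.5·10 = 13.2.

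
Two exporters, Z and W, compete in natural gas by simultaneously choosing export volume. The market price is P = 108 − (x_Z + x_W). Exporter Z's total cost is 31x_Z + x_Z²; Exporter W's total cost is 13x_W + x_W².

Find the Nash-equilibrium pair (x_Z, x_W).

Exporter Z's profit: π = x_Z(108 − (x_Z + x_W)) − 31x_Z − x_Z².
∂π/∂x_Z = 77 − 4x_Z − x_W = 0, so x_Z = 19.25 − 0.25x_W.
By the same steps for W: x_W = 23.75 − 0.25x_Z.
Substituting the second reaction function into the first: x_Z = 19.25 − 0.25(23.75 − 0.25x_Z), which gives 0.9375x_Z = 13.3125 ⇒ x_Z = 14.2.
Then x_W = 23.75 − 0.25·14.2 = 20.2.

14.2, 20.2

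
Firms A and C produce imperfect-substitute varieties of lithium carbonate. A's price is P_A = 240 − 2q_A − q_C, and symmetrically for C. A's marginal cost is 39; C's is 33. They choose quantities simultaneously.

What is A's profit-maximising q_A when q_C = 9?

Firm A's profit: π = q_A(240 − 2q_A − q_C) − 39q_A.
∂π/∂q_A = 201 − 4q_A − q_C = 0 ⇒ q_A = 50.25 − 0.25q_C.
At q_C = 9: q_A = 50.25 − 0.25·9 = 48.

48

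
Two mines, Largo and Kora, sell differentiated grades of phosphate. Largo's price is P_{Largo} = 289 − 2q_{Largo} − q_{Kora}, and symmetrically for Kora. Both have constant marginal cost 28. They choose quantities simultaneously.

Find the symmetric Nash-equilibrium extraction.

52.2

Mine Largo's profit: π = q_{Largo}(289 − 2q_{Largo} − q_{Kora}) − 28q_{Largo}.
∂π/∂q_{Largo} = 261 − 4q_{Largo} − q_{Kora} = 0 ⇒ q_{Largo} = 65.25 − 0.25q_{Kora}.
Setting q_{Largo} = q_{Kora} in the reaction function: q_{Largo} = 65.25 − 0.25q_{Largo}, so q_{Largo} = 65.25 / 1.25 = 52.2.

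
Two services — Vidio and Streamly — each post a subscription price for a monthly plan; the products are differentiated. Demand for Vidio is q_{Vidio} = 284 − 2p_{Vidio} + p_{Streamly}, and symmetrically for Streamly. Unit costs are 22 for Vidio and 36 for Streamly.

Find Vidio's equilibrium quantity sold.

178.4

Vidio's profit: π = (p_{Vidio} − 22)(284 − 2p_{Vidio} + p_{Streamly}).
∂π/∂p_{Vidio} = 328 − 4p_{Vidio} + p_{Streamly} = 0 ⇒ p_{Vidio} = 82 + 0.25p_{Streamly}.
Similarly p_{Streamly} = 89 + 0.25p_{Vidio}.
Plugging p_{Streamly} into Vidio's best response: p_{Vidio} = 82 + 0.25(89 + 0.25p_{Vidio}) ⇒ 0.9375p_{Vidio} = 104.25, so p_{Vidio} = 111.2.
Then p_{Streamly} = 89 + 0.25·111.2 = 116.8.
q_{Vidio} = 284 − 2·111.2 + 116.8 = 178.4.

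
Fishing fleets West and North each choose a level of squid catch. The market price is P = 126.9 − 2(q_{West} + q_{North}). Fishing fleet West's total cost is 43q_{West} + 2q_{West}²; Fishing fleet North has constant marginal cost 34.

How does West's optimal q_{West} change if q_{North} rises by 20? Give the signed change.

-5

Fishing fleet West's profit: π = q_{West}(126.9 − 2(q_{West} + q_{North})) − 43q_{West} − 2q_{West}².
∂π/∂q_{West} = 83.9 − 8q_{West} − 2q_{North} = 0, so q_{West} = 10.4875 − 0.25q_{North}.
The reaction-function slope is −0.25, so a 20-unit rise in q_{North} moves q_{West} by −0.25 × 20 = −5. West's best response falls — the actions are strategic substitutes.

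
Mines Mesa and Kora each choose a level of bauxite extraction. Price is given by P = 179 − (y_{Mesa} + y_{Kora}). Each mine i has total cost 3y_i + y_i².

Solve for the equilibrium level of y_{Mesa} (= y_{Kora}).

Mine Mesa's profit: π = y_{Mesa}(179 − (y_{Mesa} + y_{Kora})) − 3y_{Mesa} − y_{Mesa}².
∂π/∂y_{Mesa} = 176 − 4y_{Mesa} − y_{Kora} = 0, so y_{Mesa} = 44 − 0.25y_{Kora}.
By symmetry y_{Kora} = y_{Mesa}; substituting into the reaction function, 1.25y_{Mesa} = 44 and y_{Mesa} = 35.2.

35.2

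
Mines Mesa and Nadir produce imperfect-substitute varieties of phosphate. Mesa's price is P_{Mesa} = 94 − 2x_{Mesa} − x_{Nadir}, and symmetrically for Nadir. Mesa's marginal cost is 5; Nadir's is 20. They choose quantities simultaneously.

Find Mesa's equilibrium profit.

Mine Mesa's profit: π = x_{Mesa}(94 − 2x_{Mesa} − x_{Nadir}) − 5x_{Mesa}.
∂π/∂x_{Mesa} = 89 − 4x_{Mesa} − x_{Nadir} = 0 ⇒ x_{Mesa} = 22.25 − 0.25x_{Nadir}.
Similarly x_{Nadir} = 18.5 − 0.25x_{Mesa}.
Solving the two reaction functions simultaneously: (1 − (−0.25)(−0.25))x_{Mesa} = 22.25 − 0.25·18.5, so 0.9375x_{Mesa} = 17.625 and x_{Mesa} = 18.8.
Then x_{Nadir} = 18.5 − 0.25·18.8 = 13.8.
P_{Mesa} = 94 − 2·18.8 − 13.8 = 42.6.
Profit = (42.6 − 5)·18.8 = 706.88.

706.88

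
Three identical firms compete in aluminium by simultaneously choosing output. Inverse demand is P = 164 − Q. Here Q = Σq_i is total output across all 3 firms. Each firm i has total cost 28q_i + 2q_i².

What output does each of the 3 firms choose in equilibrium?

17

A representative firm's profit is π_i = q_i(164 − Q) − 28q_i − 2q_i², with Q = q_i + Σ_{j≠i} q_j.
First-order condition: 136 − 6q_i − Σ_{j≠i} q_j = 0.
Imposing symmetry (q_j = q for all j) turns Σ_{j≠i} q_j into 2q, so 136 = 8q and q = 17.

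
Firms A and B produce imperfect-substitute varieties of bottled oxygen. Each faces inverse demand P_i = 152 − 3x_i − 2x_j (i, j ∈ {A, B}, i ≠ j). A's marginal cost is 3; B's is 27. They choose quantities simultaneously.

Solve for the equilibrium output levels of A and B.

20.125, 14.125

Firm A's profit: π = x_A(152 − 3x_A − 2x_B) − 3x_A.
∂π/∂x_A = 149 − 6x_A − 2x_B = 0 ⇒ x_A = 149/6 − (1/3)x_B.
Similarly x_B = 125/6 − (1/3)x_A.
Solving the two reaction functions simultaneously: (1 − (−1/3)(−1/3))x_A = 149/6 − (1/3)·(125/6), so (8/9)x_A = 161/9 and x_A = 20.125.
Then x_B = 125/6 − (1/3)·20.125 = 14.125.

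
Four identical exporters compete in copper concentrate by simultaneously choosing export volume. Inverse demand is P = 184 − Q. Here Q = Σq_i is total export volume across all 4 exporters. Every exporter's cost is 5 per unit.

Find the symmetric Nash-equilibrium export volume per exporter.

35.8

A representative exporter's profit is π_i = q_i(184 − Q) − 5q_i, with Q = q_i + Σ_{j≠i} q_j.
First-order condition: 179 − 2q_i − Σ_{j≠i} q_j = 0.
With identical exporters, set every q_j = q: then 179 − 2q − 3q = 0, i.e. q = 179/5 = 35.8.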